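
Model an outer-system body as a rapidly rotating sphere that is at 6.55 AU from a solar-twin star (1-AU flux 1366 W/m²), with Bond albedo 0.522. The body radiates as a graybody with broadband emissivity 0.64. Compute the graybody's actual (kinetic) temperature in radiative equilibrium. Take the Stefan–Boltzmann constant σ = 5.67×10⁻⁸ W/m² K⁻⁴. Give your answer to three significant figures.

101 K

Flux at the orbit: S = 1366/(6.55)² = 31.84 W/m².
Absorbed flux (global mean): S(1−α)/4 = 31.84·0.478/4 = 3.805 W/m².
Radiative balance εσT⁴ = 3.805 gives T = [3.805/(0.64·σ)]^(1/4) = 101.2 K.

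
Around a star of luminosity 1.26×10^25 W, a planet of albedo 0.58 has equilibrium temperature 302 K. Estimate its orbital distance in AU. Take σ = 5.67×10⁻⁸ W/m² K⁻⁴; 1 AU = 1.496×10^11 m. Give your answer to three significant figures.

0.0999 AU

The flux needed for this T is 4σT⁴/(1−0.58) = 4492 W/m².
S = L/(4πd²) → d = √(L/4πS) = √(1.26×10^25/(4π·4492)) = 1.494×10^10 m = 0.09987 AU.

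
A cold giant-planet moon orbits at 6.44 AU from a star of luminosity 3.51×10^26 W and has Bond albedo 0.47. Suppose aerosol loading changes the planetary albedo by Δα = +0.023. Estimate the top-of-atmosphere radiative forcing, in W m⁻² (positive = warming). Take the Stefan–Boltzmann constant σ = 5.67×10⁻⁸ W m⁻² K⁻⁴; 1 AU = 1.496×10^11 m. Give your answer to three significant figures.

d = 6.44 × 1.496×10^11 m = 9.634×10^11 m.
Spreading L over a sphere of radius d: S = 3.51×10^26/(4π·9.63×10^11²) = 30.09 W m⁻².
ΔF = −(S/4)Δα = −(30.09/4)×(+0.023) = -0.1730 W m⁻².

-0.173 W m⁻²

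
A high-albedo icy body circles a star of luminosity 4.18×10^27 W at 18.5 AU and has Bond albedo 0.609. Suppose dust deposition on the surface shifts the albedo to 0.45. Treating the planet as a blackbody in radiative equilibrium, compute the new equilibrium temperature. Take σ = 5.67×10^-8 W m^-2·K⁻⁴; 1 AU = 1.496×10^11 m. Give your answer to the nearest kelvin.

101 K

Orbital distance: d = 18.5 AU = 2.768×10^12 m.
Flux at the orbit: S = L/(4πd²) = 4.18×10^27/(4π·(2.77×10^12)²) = 43.43 W m^-2.
New equilibrium: T₂ = [(1−0.45)·43.43/(4σ)]^(1/4) = 101.3 K.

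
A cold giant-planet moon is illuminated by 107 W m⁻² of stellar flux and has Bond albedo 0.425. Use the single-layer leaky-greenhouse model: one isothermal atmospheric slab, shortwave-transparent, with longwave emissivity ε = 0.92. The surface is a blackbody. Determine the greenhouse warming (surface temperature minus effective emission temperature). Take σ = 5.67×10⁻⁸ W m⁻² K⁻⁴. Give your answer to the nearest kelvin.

21 kelvin

The planet radiates to space at T_e = [S(1−α)/(4σ)]^(1/4) = 128.3 K.
Surface balance with a leaky layer gives σT_s⁴ = σT_e⁴·2/(2−ε), so T_s = T_e·[2/(2−0.92)]^(1/4) = 149.7 K.
Greenhouse warming: T_s − T_e = 21.37 K.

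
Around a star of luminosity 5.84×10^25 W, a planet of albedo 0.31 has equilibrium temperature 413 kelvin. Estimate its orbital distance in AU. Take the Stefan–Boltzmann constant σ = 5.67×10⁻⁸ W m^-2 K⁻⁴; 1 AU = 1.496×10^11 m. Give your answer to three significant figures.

Energy balance gives S = 4σT⁴/(1−α) = 9563 W m^-2.
From L = 4πd²S, d = √(5.84×10^25/(4π·9563)) = 2.204×10^10 m = 0.1474 AU.

0.147 AU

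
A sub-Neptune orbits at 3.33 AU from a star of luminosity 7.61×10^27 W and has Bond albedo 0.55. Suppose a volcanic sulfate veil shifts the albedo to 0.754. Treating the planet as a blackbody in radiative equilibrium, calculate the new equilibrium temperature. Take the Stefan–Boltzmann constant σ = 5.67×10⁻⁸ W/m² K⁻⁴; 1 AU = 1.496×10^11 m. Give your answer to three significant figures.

227 K

d = 3.33 × 1.496×10^11 m = 4.982×10^11 m.
Flux at the orbit: S = L/(4πd²) = 7.61×10^27/(4π·(4.98×10^11)²) = 2440 W/m².
With the new albedo, S(1−α₂)/4 = 150.1 W/m², so T₂ = 226.8 K.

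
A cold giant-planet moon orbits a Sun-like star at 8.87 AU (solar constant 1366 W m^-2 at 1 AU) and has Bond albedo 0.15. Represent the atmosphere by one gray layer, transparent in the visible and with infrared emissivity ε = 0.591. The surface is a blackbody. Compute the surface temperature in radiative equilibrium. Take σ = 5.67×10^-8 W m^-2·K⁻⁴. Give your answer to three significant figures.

98.0 K

By the inverse-square law, S = 1366/8.87² = 17.36 W m^-2.
The planet radiates to space at T_e = [S(1−α)/(4σ)]^(1/4) = 89.81 K.
The surface balance (absorbed SW + ε·downward IR = σT_s⁴) with T_a⁴ = T_s⁴/2 reduces to T_s = T_e·[2/(2−ε)]^¼ = 98.03 K.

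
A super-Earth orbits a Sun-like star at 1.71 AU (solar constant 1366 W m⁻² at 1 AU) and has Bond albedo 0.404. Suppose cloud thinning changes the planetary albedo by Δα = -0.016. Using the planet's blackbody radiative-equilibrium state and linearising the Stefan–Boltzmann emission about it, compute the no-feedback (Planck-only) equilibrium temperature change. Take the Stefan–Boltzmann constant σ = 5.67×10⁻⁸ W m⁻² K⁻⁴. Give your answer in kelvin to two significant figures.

1.3 K

Flux at the orbit: S = 1366/(1.71)² = 467.2 W m⁻².
The baseline emission temperature is T_e = 187.2 K.
The change in absorbed flux is Δ[S(1−α)/4] = −SΔα/4 = 1.869 W m⁻².
Linearising σT⁴ gives d(σT⁴)/dT = 4σT_e³ = 1.487 W m⁻² per K.
So ΔT₀ = 1.869/1.487 = 1.26 K.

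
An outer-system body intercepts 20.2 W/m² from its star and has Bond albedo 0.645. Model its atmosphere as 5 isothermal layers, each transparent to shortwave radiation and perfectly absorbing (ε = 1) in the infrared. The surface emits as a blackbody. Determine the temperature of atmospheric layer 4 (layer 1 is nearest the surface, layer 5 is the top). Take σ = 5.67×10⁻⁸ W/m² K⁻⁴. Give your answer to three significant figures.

89.2 kelvin

OLR = S(1−α)/4 = 1.793 W/m²; the top layer radiates at T_e = 74.99 K.
Each opaque layer satisfies 2T_j⁴ = T_{j−1}⁴ + T_{j+1}⁴, giving T_k⁴ = (N+1−k)T_e⁴.
With k = 4: T_4 = (5+1−4)^¼·74.99 K = 89.17 K.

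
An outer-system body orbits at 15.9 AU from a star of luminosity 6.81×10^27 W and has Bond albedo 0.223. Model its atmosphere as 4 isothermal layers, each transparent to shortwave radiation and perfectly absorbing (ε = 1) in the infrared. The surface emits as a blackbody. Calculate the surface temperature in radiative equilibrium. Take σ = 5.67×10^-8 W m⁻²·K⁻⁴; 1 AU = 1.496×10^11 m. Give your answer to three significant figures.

d = 15.9 × 1.496×10^11 m = 2.379×10^12 m.
S = L/(4πd²) = 95.78 W m⁻².
Top-of-atmosphere balance: σT_e⁴ = S(1−α)/4 = 18.61 W m⁻² → T_e = 134.6 K.
With N = 4 opaque layers, T_s = (N+1)^(1/4)·T_e = 5^(1/4)·134.6 = 201.3 K.

201 K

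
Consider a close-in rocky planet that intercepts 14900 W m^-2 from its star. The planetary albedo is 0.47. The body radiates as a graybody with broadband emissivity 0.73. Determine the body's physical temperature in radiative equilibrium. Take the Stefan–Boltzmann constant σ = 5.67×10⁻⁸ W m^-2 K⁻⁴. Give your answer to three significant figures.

The planet absorbs (1−α)S over its disc πR² and re-emits over 4πR², so the mean absorbed flux is (1−0.47)·14900/4 = 1974 W m^-2.
Radiative balance εσT⁴ = 1974 gives T = [1974/(0.73·σ)]^(1/4) = 467.3 K.

467 kelvin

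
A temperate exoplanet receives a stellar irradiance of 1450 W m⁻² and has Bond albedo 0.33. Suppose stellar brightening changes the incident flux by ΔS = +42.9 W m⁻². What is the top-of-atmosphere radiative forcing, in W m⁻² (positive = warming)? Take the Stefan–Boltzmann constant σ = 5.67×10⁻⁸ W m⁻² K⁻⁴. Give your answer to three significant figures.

Only a fraction (1−α) is absorbed and it's spread over 4πR², so ΔF = (1−α)ΔS/4 = 7.186 W m⁻².

7.19 W m⁻²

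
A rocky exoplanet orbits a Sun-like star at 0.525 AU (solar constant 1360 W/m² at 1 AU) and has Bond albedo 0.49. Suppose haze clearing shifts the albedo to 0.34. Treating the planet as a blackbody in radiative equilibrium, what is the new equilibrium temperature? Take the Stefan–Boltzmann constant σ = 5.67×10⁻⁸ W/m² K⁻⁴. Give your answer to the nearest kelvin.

Irradiance scales as 1/d², so S = 1360 W/m² × (1/0.525)² = 4934 W/m².
New equilibrium: T₂ = [(1−0.34)·4934/(4σ)]^(1/4) = 346.2 K.

346 kelvin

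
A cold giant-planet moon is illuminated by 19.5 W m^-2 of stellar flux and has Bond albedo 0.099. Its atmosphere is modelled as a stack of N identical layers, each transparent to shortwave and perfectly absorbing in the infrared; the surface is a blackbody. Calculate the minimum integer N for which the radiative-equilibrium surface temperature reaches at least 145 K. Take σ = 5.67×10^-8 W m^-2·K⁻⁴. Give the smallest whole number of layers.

5

OLR = S(1−α)/4 = 4.392 W m^-2; the top layer radiates at T_e = 93.82 K.
Since T_s⁴ = (N+1)T_e⁴, we need N ≥ (T_s/T_e)⁴ − 1 = 4.706.
Rounding up, N = 5.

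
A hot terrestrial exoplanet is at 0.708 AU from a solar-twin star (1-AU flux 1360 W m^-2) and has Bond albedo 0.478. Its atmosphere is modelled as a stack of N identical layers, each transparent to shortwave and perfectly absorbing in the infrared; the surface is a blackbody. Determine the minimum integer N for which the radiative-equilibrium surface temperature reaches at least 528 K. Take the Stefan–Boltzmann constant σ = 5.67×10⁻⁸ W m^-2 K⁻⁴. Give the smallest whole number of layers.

Irradiance scales as 1/d², so S = 1360 W m^-2 × (1/0.708)² = 2713 W m^-2.
Top-of-atmosphere balance: σT_e⁴ = S(1−α)/4 = 354.1 W m^-2 → T_e = 281.1 K.
T_s = (N+1)^(1/4)·T_e ≥ 528 K requires N+1 ≥ (T_s/T_e)⁴ = (528/281.1)⁴ = 12.446.
The minimum whole number is N = 12.

12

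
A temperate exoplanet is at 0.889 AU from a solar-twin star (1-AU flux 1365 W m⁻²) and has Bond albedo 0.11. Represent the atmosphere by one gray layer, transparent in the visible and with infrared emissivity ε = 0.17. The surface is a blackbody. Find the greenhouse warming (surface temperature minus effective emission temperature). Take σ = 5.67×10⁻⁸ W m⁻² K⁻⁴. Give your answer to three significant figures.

6.44 K

Flux at the orbit: S = 1365/(0.889)² = 1727 W m⁻².
Effective emission temperature (TOA balance): σT_e⁴ = S(1−α)/4 = 384.3 W m⁻² → T_e = 286.9 K.
Surface balance with a leaky layer gives σT_s⁴ = σT_e⁴·2/(2−ε), so T_s = T_e·[2/(2−0.17)]^(1/4) = 293.4 K.
Greenhouse warming: T_s − T_e = 6.443 K.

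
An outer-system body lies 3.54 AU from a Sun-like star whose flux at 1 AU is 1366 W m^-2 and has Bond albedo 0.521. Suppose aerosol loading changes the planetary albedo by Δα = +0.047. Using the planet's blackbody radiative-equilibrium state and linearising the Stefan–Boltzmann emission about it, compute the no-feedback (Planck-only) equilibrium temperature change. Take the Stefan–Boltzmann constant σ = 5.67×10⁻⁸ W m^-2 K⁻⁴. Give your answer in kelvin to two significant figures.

By the inverse-square law, S = 1366/3.54² = 109.0 W m^-2.
The baseline emission temperature is T_e = 123.2 K.
ΔF = −(S/4)Δα = −(109.0/4)×(+0.047) = -1.281 W m^-2.
The Planck feedback parameter is 4σT_e³ = 0.4239 W m^-2/K.
Hence the no-feedback warming is ΔF/(4σT_e³) = -3.02 K.

-3.0 kelvin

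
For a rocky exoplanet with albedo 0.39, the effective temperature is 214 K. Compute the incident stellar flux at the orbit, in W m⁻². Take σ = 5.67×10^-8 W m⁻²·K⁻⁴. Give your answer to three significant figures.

780 W m⁻²

Invert the energy balance for S: S = 4σT⁴/(1−α).
The emitted flux is σT⁴ = 118.9 W m⁻².
S = 4·118.9/0.61 = 779.8 W m⁻².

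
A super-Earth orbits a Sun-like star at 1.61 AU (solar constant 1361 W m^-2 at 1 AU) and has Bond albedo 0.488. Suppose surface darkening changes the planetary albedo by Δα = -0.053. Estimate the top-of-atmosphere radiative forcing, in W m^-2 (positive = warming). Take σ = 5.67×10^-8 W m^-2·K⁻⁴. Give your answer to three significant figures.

6.96 W m^-2

By the inverse-square law, S = 1361/1.61² = 525.1 W m^-2.
ΔF = −(S/4)Δα = −(525.1/4)×(-0.053) = 6.957 W m^-2.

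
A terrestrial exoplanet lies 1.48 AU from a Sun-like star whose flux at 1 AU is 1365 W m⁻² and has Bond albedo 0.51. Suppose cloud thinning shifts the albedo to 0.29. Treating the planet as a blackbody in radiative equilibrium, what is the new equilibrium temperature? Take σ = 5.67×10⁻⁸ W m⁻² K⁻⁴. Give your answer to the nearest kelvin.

210 K

Flux at the orbit: S = 1365/(1.48)² = 623.2 W m⁻².
T₂ = [S(1−α₂)/(4σ)]^(1/4) = [623.2·0.71/(4σ)]^(1/4) = 210.2 K.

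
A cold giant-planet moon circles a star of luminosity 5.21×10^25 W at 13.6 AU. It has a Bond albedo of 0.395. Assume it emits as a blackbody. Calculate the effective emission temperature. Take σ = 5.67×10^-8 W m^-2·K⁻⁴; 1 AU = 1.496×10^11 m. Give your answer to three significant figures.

40.4 kelvin

Orbital distance: d = 13.6 AU = 2.035×10^12 m.
S = L/(4πd²) = 1.002 W m^-2.
Absorbed flux (global mean): S(1−α)/4 = 1.002·0.605/4 = 0.1515 W m^-2.
In equilibrium σT⁴ equals this, so T = 40.43 K.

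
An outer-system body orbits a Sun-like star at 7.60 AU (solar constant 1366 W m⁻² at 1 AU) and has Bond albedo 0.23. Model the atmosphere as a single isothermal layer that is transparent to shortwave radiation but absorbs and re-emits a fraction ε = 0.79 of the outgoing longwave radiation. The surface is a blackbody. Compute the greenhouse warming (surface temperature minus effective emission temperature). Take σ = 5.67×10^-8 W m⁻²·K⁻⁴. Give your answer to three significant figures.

By the inverse-square law, S = 1366/7.60² = 23.65 W m⁻².
Effective emission temperature (TOA balance): σT_e⁴ = S(1−α)/4 = 4.553 W m⁻² → T_e = 94.66 K.
The surface balance (absorbed SW + ε·downward IR = σT_s⁴) with T_a⁴ = T_s⁴/2 reduces to T_s = T_e·[2/(2−ε)]^¼ = 107.3 K.
T_s − T_e = 107.3 − 94.66 = 12.67 K.

12.7 K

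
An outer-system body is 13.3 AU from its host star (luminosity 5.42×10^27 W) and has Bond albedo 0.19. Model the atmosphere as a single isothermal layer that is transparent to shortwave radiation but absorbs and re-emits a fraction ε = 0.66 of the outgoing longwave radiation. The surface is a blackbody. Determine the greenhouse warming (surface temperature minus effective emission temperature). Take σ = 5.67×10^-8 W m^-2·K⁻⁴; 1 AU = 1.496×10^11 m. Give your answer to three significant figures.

d = 13.3 × 1.496×10^11 m = 1.990×10^12 m.
S = L/(4πd²) = 108.9 W m^-2.
At the top of the atmosphere, σT_e⁴ = S(1−α)/4 = 22.06 W m^-2, giving T_e = 140.4 K.
The surface balance (absorbed SW + ε·downward IR = σT_s⁴) with T_a⁴ = T_s⁴/2 reduces to T_s = T_e·[2/(2−ε)]^¼ = 155.2 K.
T_s − T_e = 155.2 − 140.4 = 14.79 K.

14.8 K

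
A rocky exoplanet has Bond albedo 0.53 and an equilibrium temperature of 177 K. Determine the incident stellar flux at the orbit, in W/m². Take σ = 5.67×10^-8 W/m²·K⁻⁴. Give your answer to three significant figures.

474 W/m²

From S(1−α)/4 = σT⁴: S = 4σT⁴/(1−α).
The emitted flux is σT⁴ = 55.65 W/m².
S = 4·55.65/0.47 = 473.6 W/m².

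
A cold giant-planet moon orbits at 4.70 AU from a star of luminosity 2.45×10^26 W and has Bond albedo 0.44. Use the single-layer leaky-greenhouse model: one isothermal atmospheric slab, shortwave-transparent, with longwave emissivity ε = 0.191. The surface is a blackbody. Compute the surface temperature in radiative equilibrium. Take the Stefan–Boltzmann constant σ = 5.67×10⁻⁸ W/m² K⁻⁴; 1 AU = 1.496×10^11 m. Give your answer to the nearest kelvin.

102 K

Orbital distance: d = 4.70 AU = 7.031×10^11 m.
Flux at the orbit: S = L/(4πd²) = 2.45×10^26/(4π·(7.03×10^11)²) = 39.44 W/m².
At the top of the atmosphere, σT_e⁴ = S(1−α)/4 = 5.521 W/m², giving T_e = 99.34 K.
The surface balance (absorbed SW + ε·downward IR = σT_s⁴) with T_a⁴ = T_s⁴/2 reduces to T_s = T_e·[2/(2−ε)]^¼ = 101.9 K.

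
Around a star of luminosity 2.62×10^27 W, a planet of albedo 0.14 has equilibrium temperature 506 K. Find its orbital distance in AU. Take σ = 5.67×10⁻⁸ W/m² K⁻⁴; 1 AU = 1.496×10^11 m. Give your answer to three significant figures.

Required flux: S = 4σT⁴/(1−α) = 17290 W/m².
From L = 4πd²S, d = √(2.62×10^27/(4π·17290)) = 1.098×10^11 m = 0.7341 AU.

0.734 AU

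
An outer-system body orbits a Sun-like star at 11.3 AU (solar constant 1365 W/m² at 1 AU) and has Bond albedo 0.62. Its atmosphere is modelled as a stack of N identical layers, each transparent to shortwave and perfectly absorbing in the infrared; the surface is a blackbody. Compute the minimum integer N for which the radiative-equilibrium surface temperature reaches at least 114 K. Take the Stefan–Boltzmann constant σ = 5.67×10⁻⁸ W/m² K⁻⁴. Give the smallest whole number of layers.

By the inverse-square law, S = 1365/11.3² = 10.69 W/m².
Top-of-atmosphere balance: σT_e⁴ = S(1−α)/4 = 1.016 W/m² → T_e = 65.05 K.
Need (N+1)T_e⁴ ≥ T_s⁴, i.e. N+1 ≥ (114/65.05)⁴ = 9.430.
Rounding up, N = 9.

9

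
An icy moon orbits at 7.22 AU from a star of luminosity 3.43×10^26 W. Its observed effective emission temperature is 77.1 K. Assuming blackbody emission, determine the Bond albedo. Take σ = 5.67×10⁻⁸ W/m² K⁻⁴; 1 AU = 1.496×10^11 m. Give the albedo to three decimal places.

0.657

Orbital distance: d = 7.22 AU = 1.080×10^12 m.
Spreading L over a sphere of radius d: S = 3.43×10^26/(4π·1.08×10^12²) = 23.40 W/m².
From σT⁴ = S(1−α)/4 we invert for α: 1−α = 4σT⁴/S.
σT⁴ = 2.004 W/m², so 4σT⁴ = 8.014 W/m².
1−α = 8.014/23.40 = 0.3425, so α = 0.6575.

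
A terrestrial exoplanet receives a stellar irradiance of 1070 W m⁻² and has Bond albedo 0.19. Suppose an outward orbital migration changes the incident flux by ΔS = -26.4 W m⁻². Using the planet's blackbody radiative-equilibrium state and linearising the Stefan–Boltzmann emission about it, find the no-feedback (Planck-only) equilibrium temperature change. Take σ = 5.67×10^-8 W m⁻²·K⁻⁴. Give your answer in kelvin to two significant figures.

The baseline emission temperature is T_e = 248.6 K.
ΔF = Δ[S(1−α)]/4 = (1−0.19)·-26.4/4 = -5.346 W m⁻².
Planck response: λ_P = 4σT_e³ = 4·5.67×10⁻⁸·(248.6)³ = 3.486 W m⁻²/K.
So ΔT₀ = -5.346/3.486 = -1.53 K.

-1.5 K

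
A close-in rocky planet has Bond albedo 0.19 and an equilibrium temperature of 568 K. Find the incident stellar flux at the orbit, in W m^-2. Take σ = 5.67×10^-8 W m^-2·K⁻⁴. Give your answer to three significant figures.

From S(1−α)/4 = σT⁴: S = 4σT⁴/(1−α).
σT⁴ = 5.67×10⁻⁸·(568)⁴ = 5902 W m^-2.
So S = 4×5902/(1−0.19) = 29140 W m^-2.

29100 W m^-2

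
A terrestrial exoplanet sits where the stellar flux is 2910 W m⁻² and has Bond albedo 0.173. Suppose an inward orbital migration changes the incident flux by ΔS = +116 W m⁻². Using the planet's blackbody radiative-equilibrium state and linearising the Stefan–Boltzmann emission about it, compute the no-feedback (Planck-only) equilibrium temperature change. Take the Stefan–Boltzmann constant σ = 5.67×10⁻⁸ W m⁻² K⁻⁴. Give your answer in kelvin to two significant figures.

3.2 kelvin

Reference equilibrium: T_e = [S(1−α)/(4σ)]^(1/4) = 321.0 K.
Only a fraction (1−α) is absorbed and it's spread over 4πR², so ΔF = (1−α)ΔS/4 = 23.98 W m⁻².
Linearising σT⁴ gives d(σT⁴)/dT = 4σT_e³ = 7.498 W m⁻² per K.
ΔT₀ = ΔF/λ_P = 23.98/7.498 = 3.20 K.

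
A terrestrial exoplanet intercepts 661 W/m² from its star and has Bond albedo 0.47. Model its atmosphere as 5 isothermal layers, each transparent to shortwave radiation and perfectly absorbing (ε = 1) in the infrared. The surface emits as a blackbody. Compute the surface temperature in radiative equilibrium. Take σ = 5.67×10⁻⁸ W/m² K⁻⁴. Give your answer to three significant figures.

Top-of-atmosphere balance: σT_e⁴ = S(1−α)/4 = 87.58 W/m² → T_e = 198.2 K.
With N = 5 opaque layers, T_s = (N+1)^(1/4)·T_e = 6^(1/4)·198.2 = 310.3 K.

310 K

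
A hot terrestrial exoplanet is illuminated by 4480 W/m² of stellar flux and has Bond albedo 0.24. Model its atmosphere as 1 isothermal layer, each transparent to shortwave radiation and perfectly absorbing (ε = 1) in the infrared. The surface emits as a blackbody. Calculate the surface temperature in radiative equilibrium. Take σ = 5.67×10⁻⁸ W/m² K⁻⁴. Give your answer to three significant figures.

OLR = S(1−α)/4 = 851.2 W/m²; the top layer radiates at T_e = 350.0 K.
Layer-by-layer balance gives σT_s⁴ = (N+1)σT_e⁴, so T_s = 2^¼·350.0 = 416.3 K.

416 K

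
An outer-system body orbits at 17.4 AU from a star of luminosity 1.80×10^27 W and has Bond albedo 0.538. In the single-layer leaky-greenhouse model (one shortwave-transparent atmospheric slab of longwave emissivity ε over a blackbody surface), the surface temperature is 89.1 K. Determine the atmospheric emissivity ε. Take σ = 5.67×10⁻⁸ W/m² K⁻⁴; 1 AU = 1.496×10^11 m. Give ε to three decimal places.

d = 17.4 × 1.496×10^11 m = 2.603×10^12 m.
Spreading L over a sphere of radius d: S = 1.80×10^27/(4π·2.60×10^12²) = 21.14 W/m².
TOA balance gives T_e = 81.01 K.
T_s⁴ = T_e⁴·2/(2−ε) → ε = 2 − 2(T_e/T_s)⁴ = 2 − 2·(81.01/89.1)⁴ = 0.6335.

0.633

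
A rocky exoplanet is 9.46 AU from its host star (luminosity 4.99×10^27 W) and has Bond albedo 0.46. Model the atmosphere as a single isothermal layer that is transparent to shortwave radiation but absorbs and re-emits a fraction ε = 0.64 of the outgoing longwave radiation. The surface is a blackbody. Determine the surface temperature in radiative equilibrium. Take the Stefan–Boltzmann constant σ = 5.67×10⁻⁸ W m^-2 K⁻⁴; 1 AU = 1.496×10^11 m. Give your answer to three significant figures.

Orbital distance: d = 9.46 AU = 1.415×10^12 m.
Spreading L over a sphere of radius d: S = 4.99×10^27/(4π·1.42×10^12²) = 198.3 W m^-2.
The planet radiates to space at T_e = [S(1−α)/(4σ)]^(1/4) = 147.4 K.
For a single slab of emissivity ε, T_s⁴ = 2T_e⁴/(2−ε); thus T_s = 147.4·(1.471)^(1/4) = 162.3 K.

162 kelvin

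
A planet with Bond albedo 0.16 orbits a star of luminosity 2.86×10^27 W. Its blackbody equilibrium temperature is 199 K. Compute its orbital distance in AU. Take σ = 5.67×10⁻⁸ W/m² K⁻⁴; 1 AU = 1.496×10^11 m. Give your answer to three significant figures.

4.90 AU

Required flux: S = 4σT⁴/(1−α) = 423.4 W/m².
Then d = [L/(4πS)]^(1/2) = 7.331×10^11 m, i.e. 4.901 AU.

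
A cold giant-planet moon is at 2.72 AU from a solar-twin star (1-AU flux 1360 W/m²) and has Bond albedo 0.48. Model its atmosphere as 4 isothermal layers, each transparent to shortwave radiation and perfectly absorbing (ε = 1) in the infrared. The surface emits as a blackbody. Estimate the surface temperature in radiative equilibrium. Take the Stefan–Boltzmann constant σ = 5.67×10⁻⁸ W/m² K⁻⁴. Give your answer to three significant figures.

214 K

By the inverse-square law, S = 1360/2.72² = 183.8 W/m².
The effective emission temperature is T_e = [S(1−α)/(4σ)]^¼ = 143.3 K.
Layer-by-layer balance gives σT_s⁴ = (N+1)σT_e⁴, so T_s = 5^¼·143.3 = 214.3 K.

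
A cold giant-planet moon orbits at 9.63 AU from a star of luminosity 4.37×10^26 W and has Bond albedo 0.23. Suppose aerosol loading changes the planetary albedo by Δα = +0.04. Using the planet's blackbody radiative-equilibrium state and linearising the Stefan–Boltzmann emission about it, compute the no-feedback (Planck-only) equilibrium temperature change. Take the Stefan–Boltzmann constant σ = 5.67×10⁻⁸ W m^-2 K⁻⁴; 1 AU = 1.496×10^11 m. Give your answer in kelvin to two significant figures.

-1.1 K

d = 9.63 × 1.496×10^11 m = 1.441×10^12 m.
Spreading L over a sphere of radius d: S = 4.37×10^26/(4π·1.44×10^12²) = 16.76 W m^-2.
Reference equilibrium: T_e = [S(1−α)/(4σ)]^(1/4) = 86.85 K.
ΔF = −(S/4)Δα = −(16.76/4)×(+0.04) = -0.1676 W m^-2.
Planck response: λ_P = 4σT_e³ = 4·5.67×10⁻⁸·(86.85)³ = 0.1486 W m^-2/K.
Hence the no-feedback warming is ΔF/(4σT_e³) = -1.13 K.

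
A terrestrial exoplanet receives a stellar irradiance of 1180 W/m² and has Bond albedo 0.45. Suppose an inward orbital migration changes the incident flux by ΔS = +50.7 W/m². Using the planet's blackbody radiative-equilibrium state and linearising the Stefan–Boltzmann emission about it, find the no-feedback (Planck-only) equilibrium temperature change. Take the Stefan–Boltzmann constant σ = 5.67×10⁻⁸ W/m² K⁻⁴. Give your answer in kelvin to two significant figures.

2.5 K

Unperturbed T_e = [1180·(1−0.45)/(4σ)]^¼ = 231.3 K.
ΔF = Δ[S(1−α)]/4 = (1−0.45)·+50.7/4 = 6.971 W/m².
Linearising σT⁴ gives d(σT⁴)/dT = 4σT_e³ = 2.806 W/m² per K.
ΔT₀ = ΔF/λ_P = 6.971/2.806 = 2.48 K.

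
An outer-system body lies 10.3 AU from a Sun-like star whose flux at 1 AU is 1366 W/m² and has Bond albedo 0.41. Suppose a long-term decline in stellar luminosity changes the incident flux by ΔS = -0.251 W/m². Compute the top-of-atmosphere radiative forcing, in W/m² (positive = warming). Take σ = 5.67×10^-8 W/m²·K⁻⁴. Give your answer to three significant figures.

By the inverse-square law, S = 1366/10.3² = 12.88 W/m².
Only a fraction (1−α) is absorbed and it's spread over 4πR², so ΔF = (1−α)ΔS/4 = -0.03702 W/m².

-0.0370 W/m²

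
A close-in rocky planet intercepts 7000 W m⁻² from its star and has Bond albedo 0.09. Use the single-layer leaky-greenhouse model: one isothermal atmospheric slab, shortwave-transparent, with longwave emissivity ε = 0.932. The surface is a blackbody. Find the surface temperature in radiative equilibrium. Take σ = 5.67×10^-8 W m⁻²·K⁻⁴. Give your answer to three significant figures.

The planet radiates to space at T_e = [S(1−α)/(4σ)]^(1/4) = 409.4 K.
The surface balance (absorbed SW + ε·downward IR = σT_s⁴) with T_a⁴ = T_s⁴/2 reduces to T_s = T_e·[2/(2−ε)]^¼ = 478.9 K.

479 kelvin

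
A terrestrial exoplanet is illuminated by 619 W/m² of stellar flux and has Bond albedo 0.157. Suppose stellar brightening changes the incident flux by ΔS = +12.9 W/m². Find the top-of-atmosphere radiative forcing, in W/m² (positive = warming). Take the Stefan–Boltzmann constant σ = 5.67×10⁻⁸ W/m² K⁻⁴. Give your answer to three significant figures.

2.72 W/m²

ΔF = Δ[S(1−α)]/4 = (1−0.157)·+12.9/4 = 2.719 W/m².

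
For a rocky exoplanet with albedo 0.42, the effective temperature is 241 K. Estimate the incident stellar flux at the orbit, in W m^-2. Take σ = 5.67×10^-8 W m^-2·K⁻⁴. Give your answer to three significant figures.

From S(1−α)/4 = σT⁴: S = 4σT⁴/(1−α).
The emitted flux is σT⁴ = 191.3 W m^-2.
So S = 4×191.3/(1−0.42) = 1319 W m^-2.

1320 W m^-2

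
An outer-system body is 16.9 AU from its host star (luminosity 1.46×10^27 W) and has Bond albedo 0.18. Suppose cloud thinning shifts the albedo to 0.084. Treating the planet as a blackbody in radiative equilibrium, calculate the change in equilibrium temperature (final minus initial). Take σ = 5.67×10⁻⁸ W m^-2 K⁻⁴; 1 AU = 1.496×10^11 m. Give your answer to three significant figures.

2.53 K

d = 16.9 × 1.496×10^11 m = 2.528×10^12 m.
S = L/(4πd²) = 18.18 W m^-2.
Initial: T₁ = [S(1−0.18)/(4σ)]^(1/4) = 90.04 K.
With α = 0.084, T₂ = 92.56 K.
Change: 92.56 − 90.04 = 2.527 K.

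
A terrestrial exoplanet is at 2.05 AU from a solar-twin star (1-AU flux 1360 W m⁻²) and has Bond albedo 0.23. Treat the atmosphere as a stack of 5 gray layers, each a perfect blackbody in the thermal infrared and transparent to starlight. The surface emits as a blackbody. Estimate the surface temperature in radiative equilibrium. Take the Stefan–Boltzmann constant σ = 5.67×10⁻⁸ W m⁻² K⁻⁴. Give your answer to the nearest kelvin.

285 kelvin

By the inverse-square law, S = 1360/2.05² = 323.6 W m⁻².
OLR = S(1−α)/4 = 62.30 W m⁻²; the top layer radiates at T_e = 182.1 K.
With N = 5 opaque layers, T_s = (N+1)^(1/4)·T_e = 6^(1/4)·182.1 = 284.9 K.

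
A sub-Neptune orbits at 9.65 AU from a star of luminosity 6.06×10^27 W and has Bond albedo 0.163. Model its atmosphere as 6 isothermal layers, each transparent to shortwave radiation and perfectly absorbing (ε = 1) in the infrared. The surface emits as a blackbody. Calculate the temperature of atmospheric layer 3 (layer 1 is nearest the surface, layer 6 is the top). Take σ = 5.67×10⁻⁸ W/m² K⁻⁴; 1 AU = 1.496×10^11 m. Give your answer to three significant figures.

242 K

d = 9.65 × 1.496×10^11 m = 1.444×10^12 m.
Flux at the orbit: S = L/(4πd²) = 6.06×10^27/(4π·(1.44×10^12)²) = 231.4 W/m².
OLR = S(1−α)/4 = 48.42 W/m²; the top layer radiates at T_e = 170.9 K.
Each opaque layer satisfies 2T_j⁴ = T_{j−1}⁴ + T_{j+1}⁴, giving T_k⁴ = (N+1−k)T_e⁴.
T_3 = (4)^(1/4)·170.9 = 241.8 K.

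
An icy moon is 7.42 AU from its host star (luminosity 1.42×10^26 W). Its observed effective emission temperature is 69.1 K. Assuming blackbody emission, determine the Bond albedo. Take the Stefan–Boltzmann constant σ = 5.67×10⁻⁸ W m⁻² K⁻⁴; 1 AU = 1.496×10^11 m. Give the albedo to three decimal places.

d = 7.42 × 1.496×10^11 m = 1.110×10^12 m.
Flux at the orbit: S = L/(4πd²) = 1.42×10^26/(4π·(1.11×10^12)²) = 9.171 W m⁻².
Rearranging the radiative balance, α = 1 − 4σT⁴/S.
4σT⁴ = 4·5.67×10⁻⁸·(69.1)⁴ = 5.171 W m⁻².
1−α = 5.171/9.171 = 0.5638, so α = 0.4362.

0.436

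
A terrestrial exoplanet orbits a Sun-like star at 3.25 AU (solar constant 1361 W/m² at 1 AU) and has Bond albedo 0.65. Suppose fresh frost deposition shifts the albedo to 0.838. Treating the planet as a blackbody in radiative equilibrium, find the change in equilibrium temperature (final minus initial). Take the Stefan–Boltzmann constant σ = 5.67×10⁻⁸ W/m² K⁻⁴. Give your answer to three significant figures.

Irradiance scales as 1/d², so S = 1361 W/m² × (1/3.25)² = 128.9 W/m².
Initial: T₁ = [S(1−0.65)/(4σ)]^(1/4) = 118.7 K.
With α = 0.838, T₂ = 97.95 K.
Change: 97.95 − 118.7 = -20.80 K.

-20.8 kelvin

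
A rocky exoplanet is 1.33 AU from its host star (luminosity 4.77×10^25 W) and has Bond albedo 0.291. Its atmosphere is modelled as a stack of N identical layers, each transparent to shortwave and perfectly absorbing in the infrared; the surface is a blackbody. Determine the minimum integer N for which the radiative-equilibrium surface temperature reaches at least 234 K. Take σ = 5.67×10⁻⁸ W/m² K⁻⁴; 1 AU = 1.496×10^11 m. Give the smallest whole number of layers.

10

d = 1.33 × 1.496×10^11 m = 1.990×10^11 m.
Flux at the orbit: S = L/(4πd²) = 4.77×10^25/(4π·(1.99×10^11)²) = 95.88 W/m².
The effective emission temperature is T_e = [S(1−α)/(4σ)]^¼ = 131.6 K.
Since T_s⁴ = (N+1)T_e⁴, we need N ≥ (T_s/T_e)⁴ − 1 = 9.003.
So N ≥ 9.003; the smallest integer is N = 10.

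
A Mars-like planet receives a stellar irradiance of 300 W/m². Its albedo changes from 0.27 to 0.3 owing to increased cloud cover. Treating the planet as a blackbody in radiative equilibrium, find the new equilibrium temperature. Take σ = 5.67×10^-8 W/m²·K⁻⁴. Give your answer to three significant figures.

174 K

New equilibrium: T₂ = [(1−0.3)·300.0/(4σ)]^(1/4) = 174.4 K.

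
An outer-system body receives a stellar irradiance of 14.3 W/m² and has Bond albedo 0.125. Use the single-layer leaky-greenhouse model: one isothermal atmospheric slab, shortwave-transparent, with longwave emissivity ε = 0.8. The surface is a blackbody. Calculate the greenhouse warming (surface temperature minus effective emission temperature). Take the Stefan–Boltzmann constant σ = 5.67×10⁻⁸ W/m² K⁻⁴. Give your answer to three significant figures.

11.7 K

Effective emission temperature (TOA balance): σT_e⁴ = S(1−α)/4 = 3.128 W/m² → T_e = 86.18 K.
The surface balance (absorbed SW + ε·downward IR = σT_s⁴) with T_a⁴ = T_s⁴/2 reduces to T_s = T_e·[2/(2−ε)]^¼ = 97.92 K.
T_s − T_e = 97.92 − 86.18 = 11.74 K.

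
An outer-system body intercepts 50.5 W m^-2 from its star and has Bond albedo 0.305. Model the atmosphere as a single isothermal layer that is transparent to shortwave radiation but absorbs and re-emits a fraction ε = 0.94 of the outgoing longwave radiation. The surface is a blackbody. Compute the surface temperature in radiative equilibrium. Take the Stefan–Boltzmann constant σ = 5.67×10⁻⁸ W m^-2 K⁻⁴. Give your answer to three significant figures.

131 kelvin

The planet radiates to space at T_e = [S(1−α)/(4σ)]^(1/4) = 111.5 K.
For a single slab of emissivity ε, T_s⁴ = 2T_e⁴/(2−ε); thus T_s = 111.5·(1.887)^(1/4) = 130.7 K.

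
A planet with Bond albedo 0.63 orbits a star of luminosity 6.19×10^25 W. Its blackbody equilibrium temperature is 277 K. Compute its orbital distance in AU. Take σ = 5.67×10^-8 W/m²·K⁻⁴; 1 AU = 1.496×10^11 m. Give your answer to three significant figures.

Energy balance gives S = 4σT⁴/(1−α) = 3609 W/m².
Then d = [L/(4πS)]^(1/2) = 3.695×10^10 m, i.e. 0.2470 AU.

0.247 AU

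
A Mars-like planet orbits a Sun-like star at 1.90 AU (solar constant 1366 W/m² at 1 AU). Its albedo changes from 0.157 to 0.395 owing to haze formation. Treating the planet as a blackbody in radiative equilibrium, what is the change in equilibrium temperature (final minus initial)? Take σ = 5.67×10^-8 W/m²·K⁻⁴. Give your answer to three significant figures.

-15.4 kelvin

By the inverse-square law, S = 1366/1.90² = 378.4 W/m².
Before: T₁ = [378.4·0.843/(4σ)]^(1/4) = 193.7 K.
With α = 0.395, T₂ = 178.2 K.
Change: 178.2 − 193.7 = -15.41 K.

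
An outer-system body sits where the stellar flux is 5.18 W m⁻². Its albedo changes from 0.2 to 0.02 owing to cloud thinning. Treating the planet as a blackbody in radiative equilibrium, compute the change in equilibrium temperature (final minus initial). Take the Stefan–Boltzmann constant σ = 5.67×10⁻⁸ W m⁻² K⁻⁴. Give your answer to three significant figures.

3.40 K

Before: T₁ = [5.180·0.8/(4σ)]^(1/4) = 65.38 K.
After:  T₂ = [5.180·0.98/(4σ)]^(1/4) = 68.78 K.
Change: 68.78 − 65.38 = 3.403 K.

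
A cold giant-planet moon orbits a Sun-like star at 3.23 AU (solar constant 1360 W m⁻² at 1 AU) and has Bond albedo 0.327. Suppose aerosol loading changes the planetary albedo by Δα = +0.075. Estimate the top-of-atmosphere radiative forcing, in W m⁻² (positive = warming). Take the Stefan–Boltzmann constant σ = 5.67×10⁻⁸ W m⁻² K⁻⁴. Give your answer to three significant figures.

Irradiance scales as 1/d², so S = 1360 W m⁻² × (1/3.23)² = 130.4 W m⁻².
The change in absorbed flux is Δ[S(1−α)/4] = −SΔα/4 = -2.444 W m⁻².

-2.44 W m⁻²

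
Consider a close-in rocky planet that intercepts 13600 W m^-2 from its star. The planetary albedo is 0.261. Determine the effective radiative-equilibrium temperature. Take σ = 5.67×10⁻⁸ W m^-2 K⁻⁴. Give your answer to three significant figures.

459 K

Averaging over the sphere, the absorbed flux is S(1−α)/4 = 2513 W m^-2.
In equilibrium σT⁴ equals this, so T = 458.8 K.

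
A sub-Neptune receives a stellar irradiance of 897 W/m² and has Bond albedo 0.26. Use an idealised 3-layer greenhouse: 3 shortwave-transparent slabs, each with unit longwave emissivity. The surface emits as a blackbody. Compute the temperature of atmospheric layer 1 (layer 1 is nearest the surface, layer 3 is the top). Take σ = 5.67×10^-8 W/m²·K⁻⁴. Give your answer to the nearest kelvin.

306 K

The effective emission temperature is T_e = [S(1−α)/(4σ)]^¼ = 232.6 K.
In the N-layer model, layer k (counted from the surface) has T_k = (N+1−k)^(1/4)·T_e.
With k = 1: T_1 = (3+1−1)^¼·232.6 K = 306.1 K.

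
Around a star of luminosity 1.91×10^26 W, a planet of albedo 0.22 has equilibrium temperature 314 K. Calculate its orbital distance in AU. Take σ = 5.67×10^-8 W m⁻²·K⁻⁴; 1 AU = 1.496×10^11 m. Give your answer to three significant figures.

The flux needed for this T is 4σT⁴/(1−0.22) = 2827 W m⁻².
From L = 4πd²S, d = √(1.91×10^26/(4π·2827)) = 7.333×10^10 m = 0.4902 AU.

0.490 AU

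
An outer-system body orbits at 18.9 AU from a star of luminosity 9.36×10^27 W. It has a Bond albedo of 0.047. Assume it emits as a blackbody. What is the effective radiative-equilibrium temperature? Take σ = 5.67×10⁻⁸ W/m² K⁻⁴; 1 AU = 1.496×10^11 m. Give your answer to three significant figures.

141 K

Orbital distance: d = 18.9 AU = 2.827×10^12 m.
S = L/(4πd²) = 93.17 W/m².
Averaging over the sphere, the absorbed flux is S(1−α)/4 = 22.20 W/m².
Set σT⁴ = 22.20 → T = (22.20/σ)^(1/4) = 140.7 K.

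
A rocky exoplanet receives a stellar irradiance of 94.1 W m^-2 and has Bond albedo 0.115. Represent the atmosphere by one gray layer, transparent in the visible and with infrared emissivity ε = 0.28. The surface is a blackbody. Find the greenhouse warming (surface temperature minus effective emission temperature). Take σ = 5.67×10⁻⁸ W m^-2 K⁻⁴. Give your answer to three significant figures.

5.32 K

Effective emission temperature (TOA balance): σT_e⁴ = S(1−α)/4 = 20.82 W m^-2 → T_e = 138.4 K.
Surface balance with a leaky layer gives σT_s⁴ = σT_e⁴·2/(2−ε), so T_s = T_e·[2/(2−0.28)]^(1/4) = 143.7 K.
T_s − T_e = 143.7 − 138.4 = 5.319 K.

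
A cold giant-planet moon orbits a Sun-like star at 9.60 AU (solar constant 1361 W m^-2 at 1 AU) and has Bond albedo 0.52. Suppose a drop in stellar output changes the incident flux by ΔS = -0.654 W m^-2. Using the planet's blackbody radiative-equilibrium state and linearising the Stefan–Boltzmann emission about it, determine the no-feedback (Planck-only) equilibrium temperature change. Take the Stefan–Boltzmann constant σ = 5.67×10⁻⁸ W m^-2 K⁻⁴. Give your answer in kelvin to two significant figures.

Irradiance scales as 1/d², so S = 1361 W m^-2 × (1/9.60)² = 14.77 W m^-2.
Unperturbed T_e = [14.77·(1−0.52)/(4σ)]^¼ = 74.77 K.
Only a fraction (1−α) is absorbed and it's spread over 4πR², so ΔF = (1−α)ΔS/4 = -0.07848 W m^-2.
The Planck feedback parameter is 4σT_e³ = 0.09480 W m^-2/K.
Hence the no-feedback warming is ΔF/(4σT_e³) = -0.828 K.

-0.83 K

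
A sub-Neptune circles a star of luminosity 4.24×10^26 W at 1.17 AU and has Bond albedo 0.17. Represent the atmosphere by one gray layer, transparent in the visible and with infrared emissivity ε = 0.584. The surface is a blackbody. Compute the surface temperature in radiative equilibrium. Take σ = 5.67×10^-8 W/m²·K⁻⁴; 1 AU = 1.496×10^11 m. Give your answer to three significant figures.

275 K

Orbital distance: d = 1.17 AU = 1.750×10^11 m.
S = L/(4πd²) = 1101 W/m².
The planet radiates to space at T_e = [S(1−α)/(4σ)]^(1/4) = 252.0 K.
Surface balance with a leaky layer gives σT_s⁴ = σT_e⁴·2/(2−ε), so T_s = T_e·[2/(2−0.584)]^(1/4) = 274.7 K.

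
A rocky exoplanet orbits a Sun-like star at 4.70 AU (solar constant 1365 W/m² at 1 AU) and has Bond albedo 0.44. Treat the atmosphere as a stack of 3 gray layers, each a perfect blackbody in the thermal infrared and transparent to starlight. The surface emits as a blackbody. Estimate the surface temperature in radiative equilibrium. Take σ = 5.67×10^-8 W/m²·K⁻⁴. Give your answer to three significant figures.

157 K

Flux at the orbit: S = 1365/(4.70)² = 61.79 W/m².
OLR = S(1−α)/4 = 8.651 W/m²; the top layer radiates at T_e = 111.1 K.
With N = 3 opaque layers, T_s = (N+1)^(1/4)·T_e = 4^(1/4)·111.1 = 157.2 K.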